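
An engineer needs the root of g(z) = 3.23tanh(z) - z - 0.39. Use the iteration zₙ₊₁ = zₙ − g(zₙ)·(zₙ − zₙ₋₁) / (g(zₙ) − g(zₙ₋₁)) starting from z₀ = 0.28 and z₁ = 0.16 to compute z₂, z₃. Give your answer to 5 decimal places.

0.17810, 0.17756

g(0.28) = 0.2114834, g(0.16) = -0.0375653
z₂ = 0.1600000 − (-0.0375653)·(0.1600000 − 0.2800000) / (-0.0375653 − 0.2114834) = 0.1600000 − (0.0045078)/(-0.2490487) = 0.1781002
g(0.1781002) = 0.0011573
z₃ = 0.1781002 − 0.0011573·(0.1781002 − 0.1600000) / (0.0011573 − (-0.0375653)) = 0.1781002 − (0.0000209)/(0.0387226) = 0.1775593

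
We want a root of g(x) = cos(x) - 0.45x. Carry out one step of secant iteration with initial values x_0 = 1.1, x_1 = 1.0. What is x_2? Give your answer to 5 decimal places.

g(1.1) = -0.0414039, g(1.0) = 0.0903023
x_2 = 1.0000000 − 0.0903023·(1.0000000 − 1.1000000) / (0.0903023 − (-0.0414039)) = 1.0000000 − (-0.0090302)/(0.1317062) = 1.0685635

1.06856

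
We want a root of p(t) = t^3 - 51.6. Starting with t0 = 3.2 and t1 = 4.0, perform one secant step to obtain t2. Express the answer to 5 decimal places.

p(3.2) = -18.8320000, p(4.0) = 12.4000000
t2 = 4.0000000 − 12.4000000·(4.0000000 − 3.2000000) / (12.4000000 − (-18.8320000)) = 4.0000000 − (9.9200000)/(31.2320000) = 3.6823770

3.68238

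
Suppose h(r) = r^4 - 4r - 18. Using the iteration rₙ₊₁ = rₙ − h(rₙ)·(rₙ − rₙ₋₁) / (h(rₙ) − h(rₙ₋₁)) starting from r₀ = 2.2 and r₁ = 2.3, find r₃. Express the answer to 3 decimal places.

h(2.2) = -3.37440, h(2.3) = 0.78410
r₂ = 2.30000 − 0.78410·(2.30000 − 2.20000) / (0.78410 − (-3.37440)) = 2.30000 − (0.07841)/(4.15850) = 2.28114
h(2.28114) = -0.04691
r₃ = 2.28114 − (-0.04691)·(2.28114 − 2.30000) / (-0.04691 − 0.78410) = 2.28114 − (0.00088)/(-0.83101) = 2.28221

2.282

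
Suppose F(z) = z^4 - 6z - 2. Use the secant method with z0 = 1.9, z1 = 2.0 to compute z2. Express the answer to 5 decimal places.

1.91554

F(1.9) = -0.3679000, F(2.0) = 2.0000000
z2 = 2.0000000 − 2.0000000·(2.0000000 − 1.9000000) / (2.0000000 − (-0.3679000)) = 2.0000000 − (0.2000000)/(2.3679000) = 1.9155370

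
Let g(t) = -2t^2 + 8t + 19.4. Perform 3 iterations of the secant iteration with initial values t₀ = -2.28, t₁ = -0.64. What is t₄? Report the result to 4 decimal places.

-1.7012

g(-2.28) = -9.236800, g(-0.64) = 13.460800
t₂ = -0.640000 − 13.460800·(-0.640000 − (-2.280000)) / (13.460800 − (-9.236800)) = -0.640000 − (22.075712)/(22.697600) = -1.612601
g(-1.612601) = 1.298226
t₃ = -1.612601 − 1.298226·(-1.612601 − (-0.640000)) / (1.298226 − 13.460800) = -1.612601 − (-1.262656)/(-12.162574) = -1.716416
g(-1.716416) = -0.223496
t₄ = -1.716416 − (-0.223496)·(-1.716416 − (-1.612601)) / (-0.223496 − 1.298226) = -1.716416 − (0.023202)/(-1.521722) = -1.701169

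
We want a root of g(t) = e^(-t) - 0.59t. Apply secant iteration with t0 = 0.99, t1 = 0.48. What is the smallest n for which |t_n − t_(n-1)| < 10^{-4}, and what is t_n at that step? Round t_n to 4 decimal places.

g(0.99) = -0.212523, g(0.48) = 0.335583
t2 = 0.480000 − 0.335583·(-0.510000)/(0.548107) = 0.792252;  |Δ| = 0.312252
g(0.792252) = -0.014605
t3 = 0.792252 − (-0.014605)·(0.312252)/(-0.350188) = 0.779229;  |Δ| = 0.013023
g(0.779229) = -0.000986
t4 = 0.779229 − (-0.000986)·(-0.013023)/(0.013619) = 0.778287;  |Δ| = 0.000943
g(0.778287) = 0.000003
t5 = 0.778287 − 0.000003·(-0.000943)/(0.000989) = 0.778289;  |Δ| = 0.000003
|t5 − t4| = 0.000003 < 10^{-4}

n = 5, t_n = 0.7783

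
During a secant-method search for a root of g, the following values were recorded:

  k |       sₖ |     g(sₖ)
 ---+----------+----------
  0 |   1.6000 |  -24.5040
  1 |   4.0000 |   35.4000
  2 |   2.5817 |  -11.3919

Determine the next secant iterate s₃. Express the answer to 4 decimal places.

s₃ = 2.5817 − (-11.3919)·(2.5817 − 4.0000) / (-11.3919 − 35.4000)
   = 2.5817 − (16.157132)/(-46.791900) = 2.926998

2.9270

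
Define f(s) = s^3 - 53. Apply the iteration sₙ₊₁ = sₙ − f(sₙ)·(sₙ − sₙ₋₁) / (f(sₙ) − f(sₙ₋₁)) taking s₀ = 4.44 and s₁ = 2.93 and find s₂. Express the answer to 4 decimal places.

f(4.44) = 34.528384, f(2.93) = -27.846243
s₂ = 2.930000 − (-27.846243)·(2.930000 − 4.440000) / (-27.846243 − 34.528384) = 2.930000 − (42.047827)/(-62.374627) = 3.604117

3.6041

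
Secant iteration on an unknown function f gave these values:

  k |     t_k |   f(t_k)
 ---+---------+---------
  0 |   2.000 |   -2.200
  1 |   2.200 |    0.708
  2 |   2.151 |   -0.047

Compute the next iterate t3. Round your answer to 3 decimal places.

2.154

t3 = 2.151 − (-0.047)·(2.151 − 2.200) / (-0.047 − 0.708)
   = 2.151 − (0.00230)/(-0.75500) = 2.15405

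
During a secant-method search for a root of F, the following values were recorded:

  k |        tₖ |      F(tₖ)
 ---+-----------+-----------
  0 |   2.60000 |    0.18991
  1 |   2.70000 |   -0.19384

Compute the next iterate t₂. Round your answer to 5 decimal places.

t₂ = 2.70000 − (-0.19384)·(2.70000 − 2.60000) / (-0.19384 − 0.18991)
   = 2.70000 − (-0.0193840)/(-0.3837500) = 2.6494879

2.64949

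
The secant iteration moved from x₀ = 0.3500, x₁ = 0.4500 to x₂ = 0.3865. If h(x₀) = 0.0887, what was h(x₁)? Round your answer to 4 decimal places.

-0.1543

The secant line through (0.3500, 0.0887) and (0.4500, h(x₁)) crosses zero at x₂ = 0.3865.
So (0.3500, 0.0887), (0.4500, h(x₁)), (0.3865, 0) are collinear:
h(x₁) = 0.0887 · (0.4500 − 0.3865) / (0.3500 − 0.3865) = 0.0887 · (0.063500)/(-0.036500) = -0.154314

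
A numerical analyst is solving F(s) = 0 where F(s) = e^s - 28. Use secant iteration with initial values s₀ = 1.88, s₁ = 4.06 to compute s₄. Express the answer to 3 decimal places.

3.389

F(1.88) = -21.44650, F(4.06) = 29.97431
s₂ = 4.06000 − 29.97431·(4.06000 − 1.88000) / (29.97431 − (-21.44650)) = 4.06000 − (65.34400)/(51.42081) = 2.78923
F(2.78923) = -11.73151
s₃ = 2.78923 − (-11.73151)·(2.78923 − 4.06000) / (-11.73151 − 29.97431) = 2.78923 − (14.90804)/(-41.70582) = 3.14669
F(3.14669) = -4.74111
s₄ = 3.14669 − (-4.74111)·(3.14669 − 2.78923) / (-4.74111 − (-11.73151)) = 3.14669 − (-1.69474)/(6.99040) = 3.38913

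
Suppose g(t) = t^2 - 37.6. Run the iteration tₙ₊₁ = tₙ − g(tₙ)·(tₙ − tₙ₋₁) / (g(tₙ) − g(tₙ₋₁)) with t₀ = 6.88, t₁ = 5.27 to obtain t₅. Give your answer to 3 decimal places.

6.132

g(6.88) = 9.73440, g(5.27) = -9.82710
t₂ = 5.27000 − (-9.82710)·(5.27000 − 6.88000) / (-9.82710 − 9.73440) = 5.27000 − (15.82163)/(-19.56150) = 6.07881
g(6.07881) = -0.64801
t₃ = 6.07881 − (-0.64801)·(6.07881 − 5.27000) / (-0.64801 − (-9.82710)) = 6.07881 − (-0.52412)/(9.17909) = 6.13591
g(6.13591) = 0.04944
t₄ = 6.13591 − 0.04944·(6.13591 − 6.07881) / (0.04944 − (-0.64801)) = 6.13591 − (0.00282)/(0.69745) = 6.13187
g(6.13187) = -0.00021
t₅ = 6.13187 − (-0.00021)·(6.13187 − 6.13591) / (-0.00021 − 0.04944) = 6.13187 − (0.00000)/(-0.04966) = 6.13188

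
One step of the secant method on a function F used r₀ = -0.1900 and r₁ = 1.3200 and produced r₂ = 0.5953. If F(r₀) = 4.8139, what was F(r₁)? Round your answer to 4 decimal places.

The secant line through (-0.1900, 4.8139) and (1.3200, F(r₁)) crosses zero at r₂ = 0.5953.
So (-0.1900, 4.8139), (1.3200, F(r₁)), (0.5953, 0) are collinear:
F(r₁) = 4.8139 · (1.3200 − 0.5953) / (-0.1900 − 0.5953) = 4.8139 · (0.724700)/(-0.785300) = -4.442421

-4.4424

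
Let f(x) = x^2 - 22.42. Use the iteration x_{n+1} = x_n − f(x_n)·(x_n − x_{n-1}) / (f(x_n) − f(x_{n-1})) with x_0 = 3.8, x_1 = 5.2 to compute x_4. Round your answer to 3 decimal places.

4.735

f(3.8) = -7.98000, f(5.2) = 4.62000
x_2 = 5.20000 − 4.62000·(5.20000 − 3.80000) / (4.62000 − (-7.98000)) = 5.20000 − (6.46800)/(12.60000) = 4.68667
f(4.68667) = -0.45516
x_3 = 4.68667 − (-0.45516)·(4.68667 − 5.20000) / (-0.45516 − 4.62000) = 4.68667 − (0.23365)/(-5.07516) = 4.73270
f(4.73270) = -0.02151
x_4 = 4.73270 − (-0.02151)·(4.73270 − 4.68667) / (-0.02151 − (-0.45516)) = 4.73270 − (-0.00099)/(0.43364) = 4.73499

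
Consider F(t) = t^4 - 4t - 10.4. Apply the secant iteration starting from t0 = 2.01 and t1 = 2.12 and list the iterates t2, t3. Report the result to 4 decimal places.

2.0778, 2.0800

F(2.01) = -2.117592, F(2.12) = 1.319631
t2 = 2.120000 − 1.319631·(2.120000 − 2.010000) / (1.319631 − (-2.117592)) = 2.120000 − (0.145159)/(3.437223) = 2.077768
F(2.077768) = -0.073535
t3 = 2.077768 − (-0.073535)·(2.077768 − 2.120000) / (-0.073535 − 1.319631) = 2.077768 − (0.003106)/(-1.393167) = 2.079998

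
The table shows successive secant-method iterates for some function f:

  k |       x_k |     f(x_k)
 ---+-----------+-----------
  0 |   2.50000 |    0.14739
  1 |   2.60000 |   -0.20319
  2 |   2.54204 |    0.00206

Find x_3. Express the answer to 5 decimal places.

2.54262

x_3 = 2.54204 − 0.00206·(2.54204 − 2.60000) / (0.00206 − (-0.20319))
   = 2.54204 − (-0.0001194)/(0.2052500) = 2.5426217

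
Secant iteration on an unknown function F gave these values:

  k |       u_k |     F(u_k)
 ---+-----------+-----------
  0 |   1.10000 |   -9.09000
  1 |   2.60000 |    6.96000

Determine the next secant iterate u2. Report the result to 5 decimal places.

1.94953

u2 = 2.60000 − 6.96000·(2.60000 − 1.10000) / (6.96000 − (-9.09000))
   = 2.60000 − (10.4400000)/(16.0500000) = 1.9495327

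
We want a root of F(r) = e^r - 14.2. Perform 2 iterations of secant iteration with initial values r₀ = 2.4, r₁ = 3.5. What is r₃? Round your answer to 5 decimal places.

2.61821

F(2.4) = -3.1768236, F(3.5) = 18.9154520
r₂ = 3.5000000 − 18.9154520·(3.5000000 − 2.4000000) / (18.9154520 − (-3.1768236)) = 3.5000000 − (20.8069972)/(22.0922756) = 2.5581777
F(2.5581777) = -1.2877338
r₃ = 2.5581777 − (-1.2877338)·(2.5581777 − 3.5000000) / (-1.2877338 − 18.9154520) = 2.5581777 − (1.2128164)/(-20.2031857) = 2.6182087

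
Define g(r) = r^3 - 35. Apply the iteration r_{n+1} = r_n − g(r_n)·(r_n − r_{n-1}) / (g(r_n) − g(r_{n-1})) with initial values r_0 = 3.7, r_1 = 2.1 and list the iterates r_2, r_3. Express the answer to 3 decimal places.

g(3.7) = 15.65300, g(2.1) = -25.73900
r_2 = 2.10000 − (-25.73900)·(2.10000 − 3.70000) / (-25.73900 − 15.65300) = 2.10000 − (41.18240)/(-41.39200) = 3.09494
g(3.09494) = -5.35475
r_3 = 3.09494 − (-5.35475)·(3.09494 − 2.10000) / (-5.35475 − (-25.73900)) = 3.09494 − (-5.32764)/(20.38425) = 3.35630

3.095, 3.356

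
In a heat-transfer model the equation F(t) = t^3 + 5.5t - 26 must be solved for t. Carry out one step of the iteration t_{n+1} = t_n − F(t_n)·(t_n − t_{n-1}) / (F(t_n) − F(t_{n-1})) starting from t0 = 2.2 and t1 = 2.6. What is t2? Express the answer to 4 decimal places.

2.3425

F(2.2) = -3.252000, F(2.6) = 5.876000
t2 = 2.600000 − 5.876000·(2.600000 − 2.200000) / (5.876000 − (-3.252000)) = 2.600000 − (2.350400)/(9.128000) = 2.342507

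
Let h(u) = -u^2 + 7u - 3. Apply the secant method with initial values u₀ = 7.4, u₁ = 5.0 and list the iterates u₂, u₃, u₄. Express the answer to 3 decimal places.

h(7.4) = -5.96000, h(5.0) = 7.00000
u₂ = 5.00000 − 7.00000·(5.00000 − 7.40000) / (7.00000 − (-5.96000)) = 5.00000 − (-16.80000)/(12.96000) = 6.29630
h(6.29630) = 1.43073
u₃ = 6.29630 − 1.43073·(6.29630 − 5.00000) / (1.43073 − 7.00000) = 6.29630 − (1.85465)/(-5.56927) = 6.62931
h(6.62931) = -0.54258
u₄ = 6.62931 − (-0.54258)·(6.62931 − 6.29630) / (-0.54258 − 1.43073) = 6.62931 − (-0.18069)/(-1.97331) = 6.53774

6.296, 6.629, 6.538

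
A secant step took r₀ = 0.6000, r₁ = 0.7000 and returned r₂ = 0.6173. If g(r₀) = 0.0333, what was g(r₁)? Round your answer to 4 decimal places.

-0.1592

The secant line through (0.6000, 0.0333) and (0.7000, g(r₁)) crosses zero at r₂ = 0.6173.
So (0.6000, 0.0333), (0.7000, g(r₁)), (0.6173, 0) are collinear:
g(r₁) = 0.0333 · (0.7000 − 0.6173) / (0.6000 − 0.6173) = 0.0333 · (0.082700)/(-0.017300) = -0.159186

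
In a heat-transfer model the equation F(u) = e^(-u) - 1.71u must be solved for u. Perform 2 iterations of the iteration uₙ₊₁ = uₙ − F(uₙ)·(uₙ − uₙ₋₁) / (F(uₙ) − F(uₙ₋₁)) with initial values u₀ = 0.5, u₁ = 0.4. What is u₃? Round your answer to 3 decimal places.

0.394

F(0.5) = -0.24847, F(0.4) = -0.01368
u₂ = 0.40000 − (-0.01368)·(0.40000 − 0.50000) / (-0.01368 − (-0.24847)) = 0.40000 − (0.00137)/(0.23479) = 0.39417
F(0.39417) = 0.00020
u₃ = 0.39417 − 0.00020·(0.39417 − 0.40000) / (0.00020 − (-0.01368)) = 0.39417 − (0.00000)/(0.01388) = 0.39426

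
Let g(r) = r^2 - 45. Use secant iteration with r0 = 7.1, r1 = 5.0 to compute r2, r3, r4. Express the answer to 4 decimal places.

g(7.1) = 5.410000, g(5.0) = -20.000000
r2 = 5.000000 − (-20.000000)·(5.000000 − 7.100000) / (-20.000000 − 5.410000) = 5.000000 − (42.000000)/(-25.410000) = 6.652893
g(6.652893) = -0.739021
r3 = 6.652893 − (-0.739021)·(6.652893 − 5.000000) / (-0.739021 − (-20.000000)) = 6.652893 − (-1.221522)/(19.260979) = 6.716312
g(6.716312) = 0.108848
r4 = 6.716312 − 0.108848·(6.716312 − 6.652893) / (0.108848 − (-0.739021)) = 6.716312 − (0.006903)/(0.847868) = 6.708170

6.6529, 6.7163, 6.7082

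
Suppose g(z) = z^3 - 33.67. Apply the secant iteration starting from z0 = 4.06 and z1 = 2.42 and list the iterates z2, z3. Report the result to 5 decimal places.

3.02617, 3.29286

g(4.06) = 33.2534160, g(2.42) = -19.4975120
z2 = 2.4200000 − (-19.4975120)·(2.4200000 − 4.0600000) / (-19.4975120 − 33.2534160) = 2.4200000 − (31.9759197)/(-52.7509280) = 3.0261679
g(3.0261679) = -5.9572857
z3 = 3.0261679 − (-5.9572857)·(3.0261679 − 2.4200000) / (-5.9572857 − (-19.4975120)) = 3.0261679 − (-3.6111154)/(13.5402263) = 3.2928633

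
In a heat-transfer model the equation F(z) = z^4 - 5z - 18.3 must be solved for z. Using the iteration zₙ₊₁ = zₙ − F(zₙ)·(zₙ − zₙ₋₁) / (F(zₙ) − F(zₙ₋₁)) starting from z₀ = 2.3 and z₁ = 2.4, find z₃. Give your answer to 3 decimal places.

2.340

F(2.3) = -1.81590, F(2.4) = 2.87760
z₂ = 2.40000 − 2.87760·(2.40000 − 2.30000) / (2.87760 − (-1.81590)) = 2.40000 − (0.28776)/(4.69350) = 2.33869
F(2.33869) = -0.07835
z₃ = 2.33869 − (-0.07835)·(2.33869 − 2.40000) / (-0.07835 − 2.87760) = 2.33869 − (0.00480)/(-2.95595) = 2.34031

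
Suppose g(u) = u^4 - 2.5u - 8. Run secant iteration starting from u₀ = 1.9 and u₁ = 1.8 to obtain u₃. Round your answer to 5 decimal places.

g(1.9) = 0.2821000, g(1.8) = -2.0024000
u₂ = 1.8000000 − (-2.0024000)·(1.8000000 − 1.9000000) / (-2.0024000 − 0.2821000) = 1.8000000 − (0.2002400)/(-2.2845000) = 1.8876516
g(1.8876516) = -0.0225321
u₃ = 1.8876516 − (-0.0225321)·(1.8876516 − 1.8000000) / (-0.0225321 − (-2.0024000)) = 1.8876516 − (-0.0019750)/(1.9798679) = 1.8886491

1.88865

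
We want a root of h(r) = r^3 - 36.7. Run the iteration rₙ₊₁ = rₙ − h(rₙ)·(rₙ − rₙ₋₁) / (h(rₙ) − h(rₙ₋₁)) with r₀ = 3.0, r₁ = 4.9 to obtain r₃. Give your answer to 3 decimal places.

3.280

h(3.0) = -9.70000, h(4.9) = 80.94900
r₂ = 4.90000 − 80.94900·(4.90000 − 3.00000) / (80.94900 − (-9.70000)) = 4.90000 − (153.80310)/(90.64900) = 3.20331
h(3.20331) = -3.83016
r₃ = 3.20331 − (-3.83016)·(3.20331 − 4.90000) / (-3.83016 − 80.94900) = 3.20331 − (6.49859)/(-84.77916) = 3.27996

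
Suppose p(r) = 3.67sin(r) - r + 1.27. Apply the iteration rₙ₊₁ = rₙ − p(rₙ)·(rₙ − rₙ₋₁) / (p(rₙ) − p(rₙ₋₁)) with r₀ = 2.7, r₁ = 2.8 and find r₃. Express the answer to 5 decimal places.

p(2.7) = 0.1384842, p(2.8) = -0.3005935
r₂ = 2.8000000 − (-0.3005935)·(2.8000000 − 2.7000000) / (-0.3005935 − 0.1384842) = 2.8000000 − (-0.0300593)/(-0.4390776) = 2.7315398
p(2.7315398) = 0.0015344
r₃ = 2.7315398 − 0.0015344·(2.7315398 − 2.8000000) / (0.0015344 − (-0.3005935)) = 2.7315398 − (-0.0001050)/(0.3021279) = 2.7318875

2.73189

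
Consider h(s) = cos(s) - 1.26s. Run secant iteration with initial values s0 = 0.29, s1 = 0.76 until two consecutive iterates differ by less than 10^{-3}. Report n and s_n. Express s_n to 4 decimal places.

n = 4, s_n = 0.6377

h(0.29) = 0.592844, h(0.76) = -0.232764
s2 = 0.760000 − (-0.232764)·(0.470000)/(-0.825608) = 0.627493;  |Δ| = 0.132507
h(0.627493) = 0.018861
s3 = 0.627493 − 0.018861·(-0.132507)/(0.251625) = 0.637425;  |Δ| = 0.009932
h(0.637425) = 0.000475
s4 = 0.637425 − 0.000475·(0.009932)/(-0.018386) = 0.637682;  |Δ| = 0.000257
|s4 − s3| = 0.000257 < 10^{-3}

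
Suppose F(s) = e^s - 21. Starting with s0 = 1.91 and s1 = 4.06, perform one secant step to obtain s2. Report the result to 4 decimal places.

2.5080

F(1.91) = -14.246911, F(4.06) = 36.974311
s2 = 4.060000 − 36.974311·(4.060000 − 1.910000) / (36.974311 − (-14.246911)) = 4.060000 − (79.494769)/(51.221222) = 2.508011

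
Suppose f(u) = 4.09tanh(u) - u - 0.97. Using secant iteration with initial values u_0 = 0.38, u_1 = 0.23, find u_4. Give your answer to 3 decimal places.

f(0.38) = 0.13347, f(0.23) = -0.27554
u_2 = 0.23000 − (-0.27554)·(0.23000 − 0.38000) / (-0.27554 − 0.13347) = 0.23000 − (0.04133)/(-0.40902) = 0.33105
f(0.33105) = 0.00556
u_3 = 0.33105 − 0.00556·(0.33105 − 0.23000) / (0.00556 − (-0.27554)) = 0.33105 − (0.00056)/(0.28110) = 0.32905
f(0.32905) = 0.00021
u_4 = 0.32905 − 0.00021·(0.32905 − 0.33105) / (0.00021 − 0.00556) = 0.32905 − (0.00000)/(-0.00535) = 0.32897

0.329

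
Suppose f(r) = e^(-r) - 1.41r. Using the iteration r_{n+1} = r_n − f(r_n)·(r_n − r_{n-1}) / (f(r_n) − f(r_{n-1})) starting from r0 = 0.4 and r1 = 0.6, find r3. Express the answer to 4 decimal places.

f(0.4) = 0.106320, f(0.6) = -0.297188
r2 = 0.600000 − (-0.297188)·(0.600000 − 0.400000) / (-0.297188 − 0.106320) = 0.600000 − (-0.059438)/(-0.403508) = 0.452698
f(0.452698) = -0.002394
r3 = 0.452698 − (-0.002394)·(0.452698 − 0.600000) / (-0.002394 − (-0.297188)) = 0.452698 − (0.000353)/(0.294795) = 0.451502

0.4515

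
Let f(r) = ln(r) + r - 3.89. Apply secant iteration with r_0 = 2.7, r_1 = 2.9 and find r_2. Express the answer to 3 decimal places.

2.845

f(2.7) = -0.19675, f(2.9) = 0.07471
r_2 = 2.90000 − 0.07471·(2.90000 − 2.70000) / (0.07471 − (-0.19675)) = 2.90000 − (0.01494)/(0.27146) = 2.84496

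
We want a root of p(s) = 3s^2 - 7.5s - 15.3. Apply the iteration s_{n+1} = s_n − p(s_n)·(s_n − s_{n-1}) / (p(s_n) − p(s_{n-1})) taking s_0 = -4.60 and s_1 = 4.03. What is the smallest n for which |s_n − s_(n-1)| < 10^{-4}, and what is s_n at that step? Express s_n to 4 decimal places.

p(-4.60) = 82.680000, p(4.03) = 3.197700
s_2 = 4.030000 − 3.197700·(8.630000)/(-79.482300) = 4.377199;  |Δ| = 0.347199
p(4.377199) = 9.350615
s_3 = 4.377199 − 9.350615·(0.347199)/(6.152915) = 3.849559;  |Δ| = 0.527640
p(3.849559) = 0.285623
s_4 = 3.849559 − 0.285623·(-0.527640)/(-9.064992) = 3.832934;  |Δ| = 0.016625
p(3.832934) = 0.027145
s_5 = 3.832934 − 0.027145·(-0.016625)/(-0.258478) = 3.831188;  |Δ| = 0.001746
p(3.831188) = 0.000096
s_6 = 3.831188 − 0.000096·(-0.001746)/(-0.027049) = 3.831182;  |Δ| = 0.000006
|s_6 − s_5| = 0.000006 < 10^{-4}

n = 6, s_n = 3.8312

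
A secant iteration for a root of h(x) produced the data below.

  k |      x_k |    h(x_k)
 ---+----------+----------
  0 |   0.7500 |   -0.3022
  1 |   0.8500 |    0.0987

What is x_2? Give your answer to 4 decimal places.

0.8254

x_2 = 0.8500 − 0.0987·(0.8500 − 0.7500) / (0.0987 − (-0.3022))
   = 0.8500 − (0.009870)/(0.400900) = 0.825380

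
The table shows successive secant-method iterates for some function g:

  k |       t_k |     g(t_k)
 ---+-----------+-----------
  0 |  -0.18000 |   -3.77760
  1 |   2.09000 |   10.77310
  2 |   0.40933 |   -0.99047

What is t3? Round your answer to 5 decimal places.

0.55084

t3 = 0.40933 − (-0.99047)·(0.40933 − 2.09000) / (-0.99047 − 10.77310)
   = 0.40933 − (1.6646532)/(-11.7635700) = 0.5508392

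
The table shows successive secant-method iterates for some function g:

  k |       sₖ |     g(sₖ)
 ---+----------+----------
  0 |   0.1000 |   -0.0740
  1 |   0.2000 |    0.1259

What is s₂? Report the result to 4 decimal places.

s₂ = 0.2000 − 0.1259·(0.2000 − 0.1000) / (0.1259 − (-0.0740))
   = 0.2000 − (0.012590)/(0.199900) = 0.137019

0.1370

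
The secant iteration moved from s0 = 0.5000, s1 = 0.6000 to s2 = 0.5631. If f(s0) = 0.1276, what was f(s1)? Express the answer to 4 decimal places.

The secant line through (0.5000, 0.1276) and (0.6000, f(s1)) crosses zero at s2 = 0.5631.
So (0.5000, 0.1276), (0.6000, f(s1)), (0.5631, 0) are collinear:
f(s1) = 0.1276 · (0.6000 − 0.5631) / (0.5000 − 0.5631) = 0.1276 · (0.036900)/(-0.063100) = -0.074619

-0.0746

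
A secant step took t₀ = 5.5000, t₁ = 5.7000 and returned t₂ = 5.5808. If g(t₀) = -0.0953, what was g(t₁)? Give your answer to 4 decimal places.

The secant line through (5.5000, -0.0953) and (5.7000, g(t₁)) crosses zero at t₂ = 5.5808.
So (5.5000, -0.0953), (5.7000, g(t₁)), (5.5808, 0) are collinear:
g(t₁) = -0.0953 · (5.7000 − 5.5808) / (5.5000 − 5.5808) = -0.0953 · (0.119200)/(-0.080800) = 0.140591

0.1406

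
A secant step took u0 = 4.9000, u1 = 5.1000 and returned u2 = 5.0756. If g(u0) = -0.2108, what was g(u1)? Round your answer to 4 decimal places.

0.0293

The secant line through (4.9000, -0.2108) and (5.1000, g(u1)) crosses zero at u2 = 5.0756.
So (4.9000, -0.2108), (5.1000, g(u1)), (5.0756, 0) are collinear:
g(u1) = -0.2108 · (5.1000 − 5.0756) / (4.9000 − 5.0756) = -0.2108 · (0.024400)/(-0.175600) = 0.029291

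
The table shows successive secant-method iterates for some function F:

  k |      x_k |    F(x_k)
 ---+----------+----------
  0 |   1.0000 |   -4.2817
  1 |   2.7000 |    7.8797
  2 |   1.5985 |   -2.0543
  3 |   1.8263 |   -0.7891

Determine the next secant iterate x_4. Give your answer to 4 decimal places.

1.9684

x_4 = 1.8263 − (-0.7891)·(1.8263 − 1.5985) / (-0.7891 − (-2.0543))
   = 1.8263 − (-0.179757)/(1.265200) = 1.968378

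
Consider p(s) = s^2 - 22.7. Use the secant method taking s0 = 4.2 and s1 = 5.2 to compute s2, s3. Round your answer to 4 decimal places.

4.7383, 4.7633

p(4.2) = -5.060000, p(5.2) = 4.340000
s2 = 5.200000 − 4.340000·(5.200000 − 4.200000) / (4.340000 − (-5.060000)) = 5.200000 − (4.340000)/(9.400000) = 4.738298
p(4.738298) = -0.248533
s3 = 4.738298 − (-0.248533)·(4.738298 − 5.200000) / (-0.248533 − 4.340000) = 4.738298 − (0.114748)/(-4.588533) = 4.763306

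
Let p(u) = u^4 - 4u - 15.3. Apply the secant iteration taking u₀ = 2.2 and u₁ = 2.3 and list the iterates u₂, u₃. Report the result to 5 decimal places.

p(2.2) = -0.6744000, p(2.3) = 3.4841000
u₂ = 2.3000000 − 3.4841000·(2.3000000 − 2.2000000) / (3.4841000 − (-0.6744000)) = 2.3000000 − (0.3484100)/(4.1585000) = 2.2162174
p(2.2162174) = -0.0408634
u₃ = 2.2162174 − (-0.0408634)·(2.2162174 − 2.3000000) / (-0.0408634 − 3.4841000) = 2.2162174 − (0.0034236)/(-3.5249634) = 2.2171886

2.21622, 2.21719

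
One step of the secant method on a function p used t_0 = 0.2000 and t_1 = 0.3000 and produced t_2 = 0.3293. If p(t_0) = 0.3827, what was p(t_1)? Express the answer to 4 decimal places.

0.0867

The secant line through (0.2000, 0.3827) and (0.3000, p(t_1)) crosses zero at t_2 = 0.3293.
So (0.2000, 0.3827), (0.3000, p(t_1)), (0.3293, 0) are collinear:
p(t_1) = 0.3827 · (0.3000 − 0.3293) / (0.2000 − 0.3293) = 0.3827 · (-0.029300)/(-0.129300) = 0.086722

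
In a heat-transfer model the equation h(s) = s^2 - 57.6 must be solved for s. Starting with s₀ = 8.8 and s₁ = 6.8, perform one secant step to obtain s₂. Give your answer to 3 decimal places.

h(8.8) = 19.84000, h(6.8) = -11.36000
s₂ = 6.80000 − (-11.36000)·(6.80000 − 8.80000) / (-11.36000 − 19.84000) = 6.80000 − (22.72000)/(-31.20000) = 7.52821

7.528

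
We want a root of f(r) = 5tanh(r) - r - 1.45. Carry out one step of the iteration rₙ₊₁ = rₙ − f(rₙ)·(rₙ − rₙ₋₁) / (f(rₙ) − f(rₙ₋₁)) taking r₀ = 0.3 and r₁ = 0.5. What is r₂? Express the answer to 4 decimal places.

0.3897

f(0.3) = -0.293437, f(0.5) = 0.360586
r₂ = 0.500000 − 0.360586·(0.500000 − 0.300000) / (0.360586 − (-0.293437)) = 0.500000 − (0.072117)/(0.654023) = 0.389733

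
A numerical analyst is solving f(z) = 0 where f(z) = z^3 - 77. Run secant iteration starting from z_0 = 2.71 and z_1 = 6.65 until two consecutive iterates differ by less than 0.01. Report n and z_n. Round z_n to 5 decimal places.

n = 6, z_n = 4.25425

f(2.71) = -57.0974890, f(6.65) = 217.0796250
z_2 = 6.6500000 − 217.0796250·(3.9400000)/(274.1771140) = 3.5305065;  |Δ| = 3.1194935
f(3.5305065) = -32.9940856
z_3 = 3.5305065 − (-32.9940856)·(-3.1194935)/(-250.0737106) = 3.9420845;  |Δ| = 0.4115780
f(3.9420845) = -15.7398878
z_4 = 3.9420845 − (-15.7398878)·(0.4115780)/(17.2541978) = 4.3175405;  |Δ| = 0.3754560
f(4.3175405) = 3.4839436
z_5 = 4.3175405 − 3.4839436·(0.3754560)/(19.2238314) = 4.2494964;  |Δ| = 0.0680441
f(4.2494964) = -0.2616602
z_6 = 4.2494964 − (-0.2616602)·(-0.0680441)/(-3.7456038) = 4.2542498;  |Δ| = 0.0047534
|z_6 − z_5| = 0.0047534 < 0.01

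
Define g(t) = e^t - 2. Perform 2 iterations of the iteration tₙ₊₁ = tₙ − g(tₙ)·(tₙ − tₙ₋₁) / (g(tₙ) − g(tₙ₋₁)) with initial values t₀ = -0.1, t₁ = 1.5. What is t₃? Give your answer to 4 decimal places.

g(-0.1) = -1.095163, g(1.5) = 2.481689
t₂ = 1.500000 − 2.481689·(1.500000 − (-0.100000)) / (2.481689 − (-1.095163)) = 1.500000 − (3.970703)/(3.576852) = 0.389889
g(0.389889) = -0.523183
t₃ = 0.389889 − (-0.523183)·(0.389889 − 1.500000) / (-0.523183 − 2.481689) = 0.389889 − (0.580791)/(-3.004872) = 0.583172

0.5832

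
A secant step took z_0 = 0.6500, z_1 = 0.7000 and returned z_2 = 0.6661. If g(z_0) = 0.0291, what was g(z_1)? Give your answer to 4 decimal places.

The secant line through (0.6500, 0.0291) and (0.7000, g(z_1)) crosses zero at z_2 = 0.6661.
So (0.6500, 0.0291), (0.7000, g(z_1)), (0.6661, 0) are collinear:
g(z_1) = 0.0291 · (0.7000 − 0.6661) / (0.6500 − 0.6661) = 0.0291 · (0.033900)/(-0.016100) = -0.061273

-0.0613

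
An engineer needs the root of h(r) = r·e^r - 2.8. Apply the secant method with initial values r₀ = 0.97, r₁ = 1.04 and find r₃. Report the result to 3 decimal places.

h(0.97) = -0.24119, h(1.04) = 0.14239
r₂ = 1.04000 − 0.14239·(1.04000 − 0.97000) / (0.14239 − (-0.24119)) = 1.04000 − (0.00997)/(0.38358) = 1.01402
h(1.01402) = -0.00471
r₃ = 1.01402 − (-0.00471)·(1.01402 − 1.04000) / (-0.00471 − 0.14239) = 1.01402 − (0.00012)/(-0.14710) = 1.01485

1.015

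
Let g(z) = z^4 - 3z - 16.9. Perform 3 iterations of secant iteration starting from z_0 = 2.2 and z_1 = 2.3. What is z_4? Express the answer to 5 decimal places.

g(2.2) = -0.0744000, g(2.3) = 4.1841000
z_2 = 2.3000000 − 4.1841000·(2.3000000 − 2.2000000) / (4.1841000 − (-0.0744000)) = 2.3000000 − (0.4184100)/(4.2585000) = 2.2017471
g(2.2017471) = -0.0051404
z_3 = 2.2017471 − (-0.0051404)·(2.2017471 − 2.3000000) / (-0.0051404 − 4.1841000) = 2.2017471 − (0.0005051)/(-4.1892404) = 2.2018677
g(2.2018677) = -0.0003545
z_4 = 2.2018677 − (-0.0003545)·(2.2018677 − 2.2017471) / (-0.0003545 − (-0.0051404)) = 2.2018677 − (0.0000000)/(0.0047859) = 2.2018766

2.20188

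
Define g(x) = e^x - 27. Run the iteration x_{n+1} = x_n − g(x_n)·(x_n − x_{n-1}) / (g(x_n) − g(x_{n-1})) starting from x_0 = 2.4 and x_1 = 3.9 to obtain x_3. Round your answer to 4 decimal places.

g(2.4) = -15.976824, g(3.9) = 22.402449
x_2 = 3.900000 − 22.402449·(3.900000 − 2.400000) / (22.402449 − (-15.976824)) = 3.900000 − (33.603674)/(38.379273) = 3.024432
g(3.024432) = -6.417695
x_3 = 3.024432 − (-6.417695)·(3.024432 − 3.900000) / (-6.417695 − 22.402449) = 3.024432 − (5.619130)/(-28.820144) = 3.219404

3.2194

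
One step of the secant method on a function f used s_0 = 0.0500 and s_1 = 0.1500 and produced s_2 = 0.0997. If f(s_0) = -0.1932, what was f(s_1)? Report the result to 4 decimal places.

0.1955

The secant line through (0.0500, -0.1932) and (0.1500, f(s_1)) crosses zero at s_2 = 0.0997.
So (0.0500, -0.1932), (0.1500, f(s_1)), (0.0997, 0) are collinear:
f(s_1) = -0.1932 · (0.1500 − 0.0997) / (0.0500 − 0.0997) = -0.1932 · (0.050300)/(-0.049700) = 0.195532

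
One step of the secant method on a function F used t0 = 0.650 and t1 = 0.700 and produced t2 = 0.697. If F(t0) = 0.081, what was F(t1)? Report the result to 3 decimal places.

The secant line through (0.650, 0.081) and (0.700, F(t1)) crosses zero at t2 = 0.697.
So (0.650, 0.081), (0.700, F(t1)), (0.697, 0) are collinear:
F(t1) = 0.081 · (0.700 − 0.697) / (0.650 − 0.697) = 0.081 · (0.00300)/(-0.04700) = -0.00517

-0.005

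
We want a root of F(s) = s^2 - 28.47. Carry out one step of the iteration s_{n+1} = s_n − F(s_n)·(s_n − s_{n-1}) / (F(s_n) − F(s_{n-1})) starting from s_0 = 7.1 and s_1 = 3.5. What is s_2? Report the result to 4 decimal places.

5.0302

F(7.1) = 21.940000, F(3.5) = -16.220000
s_2 = 3.500000 − (-16.220000)·(3.500000 − 7.100000) / (-16.220000 − 21.940000) = 3.500000 − (58.392000)/(-38.160000) = 5.030189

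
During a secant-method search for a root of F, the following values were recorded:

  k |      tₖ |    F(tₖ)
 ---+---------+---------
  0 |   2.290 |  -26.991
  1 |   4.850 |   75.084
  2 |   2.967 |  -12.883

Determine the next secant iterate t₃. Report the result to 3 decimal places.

t₃ = 2.967 − (-12.883)·(2.967 − 4.850) / (-12.883 − 75.084)
   = 2.967 − (24.25869)/(-87.96700) = 3.24277

3.243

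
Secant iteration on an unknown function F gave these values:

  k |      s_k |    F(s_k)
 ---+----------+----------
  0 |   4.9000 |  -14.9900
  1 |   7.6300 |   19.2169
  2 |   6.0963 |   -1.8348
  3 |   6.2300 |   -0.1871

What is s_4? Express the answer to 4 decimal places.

s_4 = 6.2300 − (-0.1871)·(6.2300 − 6.0963) / (-0.1871 − (-1.8348))
   = 6.2300 − (-0.025015)/(1.647700) = 6.245182

6.2452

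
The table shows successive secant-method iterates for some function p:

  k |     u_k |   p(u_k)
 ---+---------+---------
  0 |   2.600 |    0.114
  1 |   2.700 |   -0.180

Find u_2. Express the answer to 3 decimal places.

u_2 = 2.700 − (-0.180)·(2.700 − 2.600) / (-0.180 − 0.114)
   = 2.700 − (-0.01800)/(-0.29400) = 2.63878

2.639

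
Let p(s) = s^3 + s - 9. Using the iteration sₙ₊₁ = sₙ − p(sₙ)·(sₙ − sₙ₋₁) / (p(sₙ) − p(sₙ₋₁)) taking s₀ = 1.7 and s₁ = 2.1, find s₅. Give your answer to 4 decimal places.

1.9202

p(1.7) = -2.387000, p(2.1) = 2.361000
s₂ = 2.100000 − 2.361000·(2.100000 − 1.700000) / (2.361000 − (-2.387000)) = 2.100000 − (0.944400)/(4.748000) = 1.901095
p(1.901095) = -0.228037
s₃ = 1.901095 − (-0.228037)·(1.901095 − 2.100000) / (-0.228037 − 2.361000) = 1.901095 − (0.045358)/(-2.589037) = 1.918614
p(1.918614) = -0.018811
s₄ = 1.918614 − (-0.018811)·(1.918614 − 1.901095) / (-0.018811 − (-0.228037)) = 1.918614 − (-0.000330)/(0.209226) = 1.920189
p(1.920189) = 0.000173
s₅ = 1.920189 − 0.000173·(1.920189 − 1.918614) / (0.000173 − (-0.018811)) = 1.920189 − (0.000000)/(0.018984) = 1.920175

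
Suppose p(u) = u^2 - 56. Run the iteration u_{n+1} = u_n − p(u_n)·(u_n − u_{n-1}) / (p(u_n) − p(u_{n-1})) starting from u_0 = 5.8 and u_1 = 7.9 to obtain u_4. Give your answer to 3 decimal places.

7.483

p(5.8) = -22.36000, p(7.9) = 6.41000
u_2 = 7.90000 − 6.41000·(7.90000 − 5.80000) / (6.41000 − (-22.36000)) = 7.90000 − (13.46100)/(28.77000) = 7.43212
p(7.43212) = -0.76364
u_3 = 7.43212 − (-0.76364)·(7.43212 − 7.90000) / (-0.76364 − 6.41000) = 7.43212 − (0.35729)/(-7.17364) = 7.48192
p(7.48192) = -0.02082
u_4 = 7.48192 − (-0.02082)·(7.48192 − 7.43212) / (-0.02082 − (-0.76364)) = 7.48192 − (-0.00104)/(0.74282) = 7.48332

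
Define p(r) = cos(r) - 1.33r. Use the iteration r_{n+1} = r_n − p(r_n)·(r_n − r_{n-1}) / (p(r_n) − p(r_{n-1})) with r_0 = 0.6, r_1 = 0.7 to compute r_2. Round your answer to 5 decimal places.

0.61413

p(0.6) = 0.0273356, p(0.7) = -0.1661578
r_2 = 0.7000000 − (-0.1661578)·(0.7000000 − 0.6000000) / (-0.1661578 − 0.0273356) = 0.7000000 − (-0.0166158)/(-0.1934934) = 0.6141274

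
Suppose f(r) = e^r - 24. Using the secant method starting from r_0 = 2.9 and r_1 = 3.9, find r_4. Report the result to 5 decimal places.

f(2.9) = -5.8258546, f(3.9) = 25.4024491
r_2 = 3.9000000 − 25.4024491·(3.9000000 − 2.9000000) / (25.4024491 − (-5.8258546)) = 3.9000000 − (25.4024491)/(31.2283037) = 3.0865569
f(3.0865569) = -2.0984618
r_3 = 3.0865569 − (-2.0984618)·(3.0865569 − 3.9000000) / (-2.0984618 − 25.4024491) = 3.0865569 − (1.7069793)/(-27.5009109) = 3.1486268
f(3.1486268) = -0.6959587
r_4 = 3.1486268 − (-0.6959587)·(3.1486268 − 3.0865569) / (-0.6959587 − (-2.0984618)) = 3.1486268 − (-0.0431981)/(1.4025031) = 3.1794275

3.17943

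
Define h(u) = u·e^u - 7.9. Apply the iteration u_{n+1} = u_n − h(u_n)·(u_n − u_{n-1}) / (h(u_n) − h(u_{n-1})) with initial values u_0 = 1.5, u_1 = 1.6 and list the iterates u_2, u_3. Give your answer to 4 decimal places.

1.5979, 1.5981

h(1.5) = -1.177466, h(1.6) = 0.024852
u_2 = 1.600000 − 0.024852·(1.600000 − 1.500000) / (0.024852 − (-1.177466)) = 1.600000 − (0.002485)/(1.202318) = 1.597933
h(1.597933) = -0.001729
u_3 = 1.597933 − (-0.001729)·(1.597933 − 1.600000) / (-0.001729 − 0.024852) = 1.597933 − (0.000004)/(-0.026580) = 1.598067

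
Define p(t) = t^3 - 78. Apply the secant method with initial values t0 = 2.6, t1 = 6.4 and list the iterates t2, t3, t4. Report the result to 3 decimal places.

p(2.6) = -60.42400, p(6.4) = 184.14400
t2 = 6.40000 − 184.14400·(6.40000 − 2.60000) / (184.14400 − (-60.42400)) = 6.40000 − (699.74720)/(244.56800) = 3.53884
p(3.53884) = -33.68158
t3 = 3.53884 − (-33.68158)·(3.53884 − 6.40000) / (-33.68158 − 184.14400) = 3.53884 − (96.36826)/(-217.82558) = 3.98125
p(3.98125) = -14.89559
t4 = 3.98125 − (-14.89559)·(3.98125 − 3.53884) / (-14.89559 − (-33.68158)) = 3.98125 − (-6.58996)/(18.78599) = 4.33205

3.539, 3.981, 4.332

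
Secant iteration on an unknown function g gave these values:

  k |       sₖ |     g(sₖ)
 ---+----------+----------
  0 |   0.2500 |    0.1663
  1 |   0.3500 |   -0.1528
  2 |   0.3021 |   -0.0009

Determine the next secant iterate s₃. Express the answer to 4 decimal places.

s₃ = 0.3021 − (-0.0009)·(0.3021 − 0.3500) / (-0.0009 − (-0.1528))
   = 0.3021 − (0.000043)/(0.151900) = 0.301816

0.3018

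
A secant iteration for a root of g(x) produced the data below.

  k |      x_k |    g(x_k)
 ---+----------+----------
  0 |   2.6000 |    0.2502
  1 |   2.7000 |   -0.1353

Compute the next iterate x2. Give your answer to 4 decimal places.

x2 = 2.7000 − (-0.1353)·(2.7000 − 2.6000) / (-0.1353 − 0.2502)
   = 2.7000 − (-0.013530)/(-0.385500) = 2.664903

2.6649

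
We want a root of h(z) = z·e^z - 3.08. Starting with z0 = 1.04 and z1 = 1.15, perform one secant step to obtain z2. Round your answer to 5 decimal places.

h(1.04) = -0.1376143, h(1.15) = 0.5519218
z2 = 1.1500000 − 0.5519218·(1.1500000 − 1.0400000) / (0.5519218 − (-0.1376143)) = 1.1500000 − (0.0607114)/(0.6895362) = 1.0619533

1.06195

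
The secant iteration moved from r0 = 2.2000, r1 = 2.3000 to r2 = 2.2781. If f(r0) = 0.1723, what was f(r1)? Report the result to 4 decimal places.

The secant line through (2.2000, 0.1723) and (2.3000, f(r1)) crosses zero at r2 = 2.2781.
So (2.2000, 0.1723), (2.3000, f(r1)), (2.2781, 0) are collinear:
f(r1) = 0.1723 · (2.3000 − 2.2781) / (2.2000 − 2.2781) = 0.1723 · (0.021900)/(-0.078100) = -0.048315

-0.0483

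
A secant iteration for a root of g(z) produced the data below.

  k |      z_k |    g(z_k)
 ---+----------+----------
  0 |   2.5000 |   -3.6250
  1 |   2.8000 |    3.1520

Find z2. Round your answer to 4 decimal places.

z2 = 2.8000 − 3.1520·(2.8000 − 2.5000) / (3.1520 − (-3.6250))
   = 2.8000 − (0.945600)/(6.777000) = 2.660469

2.6605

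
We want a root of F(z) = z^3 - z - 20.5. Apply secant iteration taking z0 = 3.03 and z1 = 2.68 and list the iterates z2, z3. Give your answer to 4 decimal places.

F(3.03) = 4.288127, F(2.68) = -3.931168
z2 = 2.680000 − (-3.931168)·(2.680000 − 3.030000) / (-3.931168 − 4.288127) = 2.680000 − (1.375909)/(-8.219295) = 2.847400
F(2.847400) = -0.261576
z3 = 2.847400 − (-0.261576)·(2.847400 − 2.680000) / (-0.261576 − (-3.931168)) = 2.847400 − (-0.043788)/(3.669592) = 2.859332

2.8474, 2.8593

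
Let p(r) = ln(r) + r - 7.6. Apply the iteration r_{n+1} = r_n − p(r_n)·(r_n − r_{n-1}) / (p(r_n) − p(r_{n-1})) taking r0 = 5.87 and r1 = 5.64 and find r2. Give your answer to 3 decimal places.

5.836

p(5.87) = 0.03985, p(5.64) = -0.23012
r2 = 5.64000 − (-0.23012)·(5.64000 − 5.87000) / (-0.23012 − 0.03985) = 5.64000 − (0.05293)/(-0.26997) = 5.83605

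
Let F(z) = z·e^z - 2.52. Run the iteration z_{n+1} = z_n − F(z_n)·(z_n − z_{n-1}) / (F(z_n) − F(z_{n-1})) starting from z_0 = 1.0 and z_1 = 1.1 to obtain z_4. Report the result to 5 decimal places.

0.96249

F(1.0) = 0.1982818, F(1.1) = 0.7845826
z_2 = 1.1000000 − 0.7845826·(1.1000000 − 1.0000000) / (0.7845826 − 0.1982818) = 1.1000000 − (0.0784583)/(0.5863008) = 0.9661809
F(0.9661809) = 0.0190161
z_3 = 0.9661809 − 0.0190161·(0.9661809 − 1.1000000) / (0.0190161 − 0.7845826) = 0.9661809 − (-0.0025447)/(-0.7655665) = 0.9628569
F(0.9628569) = 0.0018845
z_4 = 0.9628569 − 0.0018845·(0.9628569 − 0.9661809) / (0.0018845 − 0.0190161) = 0.9628569 − (-0.0000063)/(-0.0171316) = 0.9624913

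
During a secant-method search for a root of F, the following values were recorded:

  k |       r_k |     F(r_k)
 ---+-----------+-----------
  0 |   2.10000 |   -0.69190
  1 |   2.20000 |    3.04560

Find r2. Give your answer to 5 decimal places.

r2 = 2.20000 − 3.04560·(2.20000 − 2.10000) / (3.04560 − (-0.69190))
   = 2.20000 − (0.3045600)/(3.7375000) = 2.1185124

2.11851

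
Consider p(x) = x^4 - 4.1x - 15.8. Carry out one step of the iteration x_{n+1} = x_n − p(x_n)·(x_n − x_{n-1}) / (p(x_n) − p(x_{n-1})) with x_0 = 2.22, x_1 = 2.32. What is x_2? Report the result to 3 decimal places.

p(2.22) = -0.61287, p(2.32) = 3.65823
x_2 = 2.32000 − 3.65823·(2.32000 − 2.22000) / (3.65823 − (-0.61287)) = 2.32000 − (0.36582)/(4.27110) = 2.23435

2.234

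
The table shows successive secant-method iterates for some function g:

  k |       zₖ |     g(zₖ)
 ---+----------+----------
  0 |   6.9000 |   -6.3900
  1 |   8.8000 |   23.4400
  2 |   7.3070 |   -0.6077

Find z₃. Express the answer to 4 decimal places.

7.3447

z₃ = 7.3070 − (-0.6077)·(7.3070 − 8.8000) / (-0.6077 − 23.4400)
   = 7.3070 − (0.907296)/(-24.047700) = 7.344729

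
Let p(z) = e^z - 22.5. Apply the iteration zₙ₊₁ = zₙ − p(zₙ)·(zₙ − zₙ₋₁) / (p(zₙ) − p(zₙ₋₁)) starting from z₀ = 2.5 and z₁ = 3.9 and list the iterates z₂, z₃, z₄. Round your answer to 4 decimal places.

p(2.5) = -10.317506, p(3.9) = 26.902449
z₂ = 3.900000 − 26.902449·(3.900000 − 2.500000) / (26.902449 − (-10.317506)) = 3.900000 − (37.663429)/(37.219955) = 2.888085
p(2.888085) = -4.541114
z₃ = 2.888085 − (-4.541114)·(2.888085 − 3.900000) / (-4.541114 − 26.902449) = 2.888085 − (4.595221)/(-31.443563) = 3.034227
p(3.034227) = -1.715097
z₄ = 3.034227 − (-1.715097)·(3.034227 − 2.888085) / (-1.715097 − (-4.541114)) = 3.034227 − (-0.250647)/(2.826017) = 3.122920

2.8881, 3.0342, 3.1229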